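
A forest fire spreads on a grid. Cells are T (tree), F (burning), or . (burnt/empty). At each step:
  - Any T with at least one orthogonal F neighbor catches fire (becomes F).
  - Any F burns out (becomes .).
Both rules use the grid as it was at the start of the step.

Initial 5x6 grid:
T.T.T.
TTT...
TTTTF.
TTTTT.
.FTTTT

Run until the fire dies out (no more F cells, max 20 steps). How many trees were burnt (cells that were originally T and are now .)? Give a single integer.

Step 1: +4 fires, +2 burnt (F count now 4)
Step 2: +7 fires, +4 burnt (F count now 7)
Step 3: +4 fires, +7 burnt (F count now 4)
Step 4: +2 fires, +4 burnt (F count now 2)
Step 5: +1 fires, +2 burnt (F count now 1)
Step 6: +0 fires, +1 burnt (F count now 0)
Fire out after step 6
Initially T: 19, now '.': 29
Total burnt (originally-T cells now '.'): 18

Answer: 18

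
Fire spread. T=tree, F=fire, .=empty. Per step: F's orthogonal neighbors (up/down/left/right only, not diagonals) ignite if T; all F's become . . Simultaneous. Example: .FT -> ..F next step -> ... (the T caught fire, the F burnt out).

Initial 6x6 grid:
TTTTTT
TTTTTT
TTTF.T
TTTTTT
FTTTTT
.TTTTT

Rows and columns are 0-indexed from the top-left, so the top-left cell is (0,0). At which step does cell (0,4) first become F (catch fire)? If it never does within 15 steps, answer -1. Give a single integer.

Step 1: cell (0,4)='T' (+5 fires, +2 burnt)
Step 2: cell (0,4)='T' (+11 fires, +5 burnt)
Step 3: cell (0,4)='F' (+9 fires, +11 burnt)
  -> target ignites at step 3
Step 4: cell (0,4)='.' (+6 fires, +9 burnt)
Step 5: cell (0,4)='.' (+1 fires, +6 burnt)
Step 6: cell (0,4)='.' (+0 fires, +1 burnt)
  fire out at step 6

3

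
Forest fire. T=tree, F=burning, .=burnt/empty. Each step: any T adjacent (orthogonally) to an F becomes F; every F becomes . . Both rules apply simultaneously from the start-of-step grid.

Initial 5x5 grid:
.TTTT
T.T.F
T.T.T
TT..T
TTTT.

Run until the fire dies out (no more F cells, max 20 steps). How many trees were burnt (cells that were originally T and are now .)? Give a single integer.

Step 1: +2 fires, +1 burnt (F count now 2)
Step 2: +2 fires, +2 burnt (F count now 2)
Step 3: +1 fires, +2 burnt (F count now 1)
Step 4: +2 fires, +1 burnt (F count now 2)
Step 5: +1 fires, +2 burnt (F count now 1)
Step 6: +0 fires, +1 burnt (F count now 0)
Fire out after step 6
Initially T: 16, now '.': 17
Total burnt (originally-T cells now '.'): 8

Answer: 8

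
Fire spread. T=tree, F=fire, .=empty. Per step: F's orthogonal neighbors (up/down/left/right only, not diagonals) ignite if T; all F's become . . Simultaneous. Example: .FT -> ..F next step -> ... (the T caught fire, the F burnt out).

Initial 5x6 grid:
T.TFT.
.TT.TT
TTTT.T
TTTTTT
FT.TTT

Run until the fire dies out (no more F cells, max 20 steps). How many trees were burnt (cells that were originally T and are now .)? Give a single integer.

Answer: 21

Derivation:
Step 1: +4 fires, +2 burnt (F count now 4)
Step 2: +4 fires, +4 burnt (F count now 4)
Step 3: +5 fires, +4 burnt (F count now 5)
Step 4: +3 fires, +5 burnt (F count now 3)
Step 5: +3 fires, +3 burnt (F count now 3)
Step 6: +2 fires, +3 burnt (F count now 2)
Step 7: +0 fires, +2 burnt (F count now 0)
Fire out after step 7
Initially T: 22, now '.': 29
Total burnt (originally-T cells now '.'): 21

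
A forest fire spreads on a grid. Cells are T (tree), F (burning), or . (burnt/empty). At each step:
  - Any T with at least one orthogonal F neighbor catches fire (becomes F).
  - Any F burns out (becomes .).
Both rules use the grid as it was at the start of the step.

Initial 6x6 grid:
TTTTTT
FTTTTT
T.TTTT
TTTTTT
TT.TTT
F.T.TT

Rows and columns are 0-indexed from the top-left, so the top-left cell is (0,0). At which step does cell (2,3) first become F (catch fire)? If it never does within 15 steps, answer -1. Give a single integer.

Step 1: cell (2,3)='T' (+4 fires, +2 burnt)
Step 2: cell (2,3)='T' (+4 fires, +4 burnt)
Step 3: cell (2,3)='T' (+4 fires, +4 burnt)
Step 4: cell (2,3)='F' (+4 fires, +4 burnt)
  -> target ignites at step 4
Step 5: cell (2,3)='.' (+4 fires, +4 burnt)
Step 6: cell (2,3)='.' (+4 fires, +4 burnt)
Step 7: cell (2,3)='.' (+2 fires, +4 burnt)
Step 8: cell (2,3)='.' (+2 fires, +2 burnt)
Step 9: cell (2,3)='.' (+1 fires, +2 burnt)
Step 10: cell (2,3)='.' (+0 fires, +1 burnt)
  fire out at step 10

4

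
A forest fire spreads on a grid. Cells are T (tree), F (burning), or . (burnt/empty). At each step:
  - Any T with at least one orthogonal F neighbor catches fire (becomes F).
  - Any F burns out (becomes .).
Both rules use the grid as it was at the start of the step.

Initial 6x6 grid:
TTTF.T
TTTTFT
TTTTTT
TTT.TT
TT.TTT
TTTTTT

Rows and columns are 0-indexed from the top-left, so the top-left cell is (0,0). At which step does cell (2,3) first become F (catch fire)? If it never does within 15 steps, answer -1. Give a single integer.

Step 1: cell (2,3)='T' (+4 fires, +2 burnt)
Step 2: cell (2,3)='F' (+6 fires, +4 burnt)
  -> target ignites at step 2
Step 3: cell (2,3)='.' (+5 fires, +6 burnt)
Step 4: cell (2,3)='.' (+6 fires, +5 burnt)
Step 5: cell (2,3)='.' (+4 fires, +6 burnt)
Step 6: cell (2,3)='.' (+3 fires, +4 burnt)
Step 7: cell (2,3)='.' (+2 fires, +3 burnt)
Step 8: cell (2,3)='.' (+1 fires, +2 burnt)
Step 9: cell (2,3)='.' (+0 fires, +1 burnt)
  fire out at step 9

2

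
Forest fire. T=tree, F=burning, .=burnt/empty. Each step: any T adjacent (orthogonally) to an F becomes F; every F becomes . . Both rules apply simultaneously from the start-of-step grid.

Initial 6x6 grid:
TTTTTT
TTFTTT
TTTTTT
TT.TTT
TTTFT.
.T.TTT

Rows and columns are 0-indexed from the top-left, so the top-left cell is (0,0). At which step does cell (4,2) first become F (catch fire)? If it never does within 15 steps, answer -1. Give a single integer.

Step 1: cell (4,2)='F' (+8 fires, +2 burnt)
  -> target ignites at step 1
Step 2: cell (4,2)='.' (+9 fires, +8 burnt)
Step 3: cell (4,2)='.' (+10 fires, +9 burnt)
Step 4: cell (4,2)='.' (+3 fires, +10 burnt)
Step 5: cell (4,2)='.' (+0 fires, +3 burnt)
  fire out at step 5

1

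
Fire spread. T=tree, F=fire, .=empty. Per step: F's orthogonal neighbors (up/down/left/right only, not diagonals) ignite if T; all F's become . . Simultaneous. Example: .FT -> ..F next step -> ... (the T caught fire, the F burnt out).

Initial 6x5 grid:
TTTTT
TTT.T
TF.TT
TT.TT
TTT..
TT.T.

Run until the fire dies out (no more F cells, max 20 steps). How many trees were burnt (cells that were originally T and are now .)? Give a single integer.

Step 1: +3 fires, +1 burnt (F count now 3)
Step 2: +5 fires, +3 burnt (F count now 5)
Step 3: +5 fires, +5 burnt (F count now 5)
Step 4: +2 fires, +5 burnt (F count now 2)
Step 5: +1 fires, +2 burnt (F count now 1)
Step 6: +1 fires, +1 burnt (F count now 1)
Step 7: +1 fires, +1 burnt (F count now 1)
Step 8: +2 fires, +1 burnt (F count now 2)
Step 9: +1 fires, +2 burnt (F count now 1)
Step 10: +0 fires, +1 burnt (F count now 0)
Fire out after step 10
Initially T: 22, now '.': 29
Total burnt (originally-T cells now '.'): 21

Answer: 21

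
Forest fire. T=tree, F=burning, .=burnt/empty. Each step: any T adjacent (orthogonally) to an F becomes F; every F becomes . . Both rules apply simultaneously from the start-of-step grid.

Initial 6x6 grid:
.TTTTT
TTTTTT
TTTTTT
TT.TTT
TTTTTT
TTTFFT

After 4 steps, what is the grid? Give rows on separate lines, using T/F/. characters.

Step 1: 4 trees catch fire, 2 burn out
  .TTTTT
  TTTTTT
  TTTTTT
  TT.TTT
  TTTFFT
  TTF..F
Step 2: 5 trees catch fire, 4 burn out
  .TTTTT
  TTTTTT
  TTTTTT
  TT.FFT
  TTF..F
  TF....
Step 3: 5 trees catch fire, 5 burn out
  .TTTTT
  TTTTTT
  TTTFFT
  TT...F
  TF....
  F.....
Step 4: 6 trees catch fire, 5 burn out
  .TTTTT
  TTTFFT
  TTF..F
  TF....
  F.....
  ......

.TTTTT
TTTFFT
TTF..F
TF....
F.....
......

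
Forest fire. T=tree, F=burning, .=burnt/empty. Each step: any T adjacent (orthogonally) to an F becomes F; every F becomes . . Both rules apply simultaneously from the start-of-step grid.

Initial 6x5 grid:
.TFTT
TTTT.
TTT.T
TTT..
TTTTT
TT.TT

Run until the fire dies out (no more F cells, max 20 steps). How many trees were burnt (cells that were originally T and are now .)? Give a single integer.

Answer: 22

Derivation:
Step 1: +3 fires, +1 burnt (F count now 3)
Step 2: +4 fires, +3 burnt (F count now 4)
Step 3: +3 fires, +4 burnt (F count now 3)
Step 4: +3 fires, +3 burnt (F count now 3)
Step 5: +3 fires, +3 burnt (F count now 3)
Step 6: +4 fires, +3 burnt (F count now 4)
Step 7: +2 fires, +4 burnt (F count now 2)
Step 8: +0 fires, +2 burnt (F count now 0)
Fire out after step 8
Initially T: 23, now '.': 29
Total burnt (originally-T cells now '.'): 22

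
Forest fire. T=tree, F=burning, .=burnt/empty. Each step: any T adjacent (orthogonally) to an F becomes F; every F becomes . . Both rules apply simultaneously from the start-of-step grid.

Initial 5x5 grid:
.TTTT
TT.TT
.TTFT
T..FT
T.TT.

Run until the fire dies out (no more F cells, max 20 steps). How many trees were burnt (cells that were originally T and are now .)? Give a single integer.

Answer: 14

Derivation:
Step 1: +5 fires, +2 burnt (F count now 5)
Step 2: +4 fires, +5 burnt (F count now 4)
Step 3: +3 fires, +4 burnt (F count now 3)
Step 4: +2 fires, +3 burnt (F count now 2)
Step 5: +0 fires, +2 burnt (F count now 0)
Fire out after step 5
Initially T: 16, now '.': 23
Total burnt (originally-T cells now '.'): 14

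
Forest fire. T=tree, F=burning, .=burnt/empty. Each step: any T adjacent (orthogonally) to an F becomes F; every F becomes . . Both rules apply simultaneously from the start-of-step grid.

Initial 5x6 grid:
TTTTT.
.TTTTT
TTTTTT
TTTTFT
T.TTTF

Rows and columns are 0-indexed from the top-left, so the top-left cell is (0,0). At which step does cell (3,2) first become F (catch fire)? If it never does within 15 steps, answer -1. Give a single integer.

Step 1: cell (3,2)='T' (+4 fires, +2 burnt)
Step 2: cell (3,2)='F' (+5 fires, +4 burnt)
  -> target ignites at step 2
Step 3: cell (3,2)='.' (+6 fires, +5 burnt)
Step 4: cell (3,2)='.' (+4 fires, +6 burnt)
Step 5: cell (3,2)='.' (+4 fires, +4 burnt)
Step 6: cell (3,2)='.' (+1 fires, +4 burnt)
Step 7: cell (3,2)='.' (+1 fires, +1 burnt)
Step 8: cell (3,2)='.' (+0 fires, +1 burnt)
  fire out at step 8

2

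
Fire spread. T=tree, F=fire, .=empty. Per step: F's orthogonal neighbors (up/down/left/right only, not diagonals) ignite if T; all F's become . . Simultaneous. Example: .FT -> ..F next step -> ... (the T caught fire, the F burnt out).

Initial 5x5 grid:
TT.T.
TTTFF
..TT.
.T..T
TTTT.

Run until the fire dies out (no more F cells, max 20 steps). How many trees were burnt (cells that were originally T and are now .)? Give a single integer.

Answer: 8

Derivation:
Step 1: +3 fires, +2 burnt (F count now 3)
Step 2: +2 fires, +3 burnt (F count now 2)
Step 3: +2 fires, +2 burnt (F count now 2)
Step 4: +1 fires, +2 burnt (F count now 1)
Step 5: +0 fires, +1 burnt (F count now 0)
Fire out after step 5
Initially T: 14, now '.': 19
Total burnt (originally-T cells now '.'): 8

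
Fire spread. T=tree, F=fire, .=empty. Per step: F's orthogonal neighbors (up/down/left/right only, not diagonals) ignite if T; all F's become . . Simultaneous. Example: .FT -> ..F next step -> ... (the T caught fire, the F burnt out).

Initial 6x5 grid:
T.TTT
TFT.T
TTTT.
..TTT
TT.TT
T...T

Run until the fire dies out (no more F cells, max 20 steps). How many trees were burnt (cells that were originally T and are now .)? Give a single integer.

Answer: 17

Derivation:
Step 1: +3 fires, +1 burnt (F count now 3)
Step 2: +4 fires, +3 burnt (F count now 4)
Step 3: +3 fires, +4 burnt (F count now 3)
Step 4: +2 fires, +3 burnt (F count now 2)
Step 5: +3 fires, +2 burnt (F count now 3)
Step 6: +1 fires, +3 burnt (F count now 1)
Step 7: +1 fires, +1 burnt (F count now 1)
Step 8: +0 fires, +1 burnt (F count now 0)
Fire out after step 8
Initially T: 20, now '.': 27
Total burnt (originally-T cells now '.'): 17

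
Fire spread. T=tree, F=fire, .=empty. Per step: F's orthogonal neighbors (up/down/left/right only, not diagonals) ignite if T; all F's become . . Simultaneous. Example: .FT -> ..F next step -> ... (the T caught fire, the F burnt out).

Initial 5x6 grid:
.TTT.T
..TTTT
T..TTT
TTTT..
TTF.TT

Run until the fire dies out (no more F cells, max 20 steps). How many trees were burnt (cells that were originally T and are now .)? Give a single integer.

Step 1: +2 fires, +1 burnt (F count now 2)
Step 2: +3 fires, +2 burnt (F count now 3)
Step 3: +2 fires, +3 burnt (F count now 2)
Step 4: +3 fires, +2 burnt (F count now 3)
Step 5: +4 fires, +3 burnt (F count now 4)
Step 6: +2 fires, +4 burnt (F count now 2)
Step 7: +2 fires, +2 burnt (F count now 2)
Step 8: +0 fires, +2 burnt (F count now 0)
Fire out after step 8
Initially T: 20, now '.': 28
Total burnt (originally-T cells now '.'): 18

Answer: 18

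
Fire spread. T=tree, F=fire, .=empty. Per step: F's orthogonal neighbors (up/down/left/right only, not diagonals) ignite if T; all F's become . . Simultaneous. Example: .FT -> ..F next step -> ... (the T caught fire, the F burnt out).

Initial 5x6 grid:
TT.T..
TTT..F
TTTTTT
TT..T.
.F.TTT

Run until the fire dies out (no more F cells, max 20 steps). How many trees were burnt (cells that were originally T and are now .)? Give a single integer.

Step 1: +2 fires, +2 burnt (F count now 2)
Step 2: +3 fires, +2 burnt (F count now 3)
Step 3: +5 fires, +3 burnt (F count now 5)
Step 4: +4 fires, +5 burnt (F count now 4)
Step 5: +3 fires, +4 burnt (F count now 3)
Step 6: +0 fires, +3 burnt (F count now 0)
Fire out after step 6
Initially T: 18, now '.': 29
Total burnt (originally-T cells now '.'): 17

Answer: 17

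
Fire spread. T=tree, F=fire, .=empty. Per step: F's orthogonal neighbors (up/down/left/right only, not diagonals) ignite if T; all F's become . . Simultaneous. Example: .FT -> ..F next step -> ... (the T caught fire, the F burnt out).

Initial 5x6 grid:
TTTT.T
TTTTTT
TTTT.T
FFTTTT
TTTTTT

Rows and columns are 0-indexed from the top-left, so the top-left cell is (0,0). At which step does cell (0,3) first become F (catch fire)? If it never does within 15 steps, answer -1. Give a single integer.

Step 1: cell (0,3)='T' (+5 fires, +2 burnt)
Step 2: cell (0,3)='T' (+5 fires, +5 burnt)
Step 3: cell (0,3)='T' (+6 fires, +5 burnt)
Step 4: cell (0,3)='T' (+4 fires, +6 burnt)
Step 5: cell (0,3)='F' (+4 fires, +4 burnt)
  -> target ignites at step 5
Step 6: cell (0,3)='.' (+1 fires, +4 burnt)
Step 7: cell (0,3)='.' (+1 fires, +1 burnt)
Step 8: cell (0,3)='.' (+0 fires, +1 burnt)
  fire out at step 8

5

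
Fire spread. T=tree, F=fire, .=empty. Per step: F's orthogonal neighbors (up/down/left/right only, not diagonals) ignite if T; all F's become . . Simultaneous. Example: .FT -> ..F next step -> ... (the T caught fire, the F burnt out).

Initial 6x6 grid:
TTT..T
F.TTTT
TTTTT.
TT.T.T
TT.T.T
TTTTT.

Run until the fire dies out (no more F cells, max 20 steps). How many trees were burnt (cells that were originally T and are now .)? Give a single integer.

Step 1: +2 fires, +1 burnt (F count now 2)
Step 2: +3 fires, +2 burnt (F count now 3)
Step 3: +4 fires, +3 burnt (F count now 4)
Step 4: +4 fires, +4 burnt (F count now 4)
Step 5: +4 fires, +4 burnt (F count now 4)
Step 6: +3 fires, +4 burnt (F count now 3)
Step 7: +2 fires, +3 burnt (F count now 2)
Step 8: +2 fires, +2 burnt (F count now 2)
Step 9: +0 fires, +2 burnt (F count now 0)
Fire out after step 9
Initially T: 26, now '.': 34
Total burnt (originally-T cells now '.'): 24

Answer: 24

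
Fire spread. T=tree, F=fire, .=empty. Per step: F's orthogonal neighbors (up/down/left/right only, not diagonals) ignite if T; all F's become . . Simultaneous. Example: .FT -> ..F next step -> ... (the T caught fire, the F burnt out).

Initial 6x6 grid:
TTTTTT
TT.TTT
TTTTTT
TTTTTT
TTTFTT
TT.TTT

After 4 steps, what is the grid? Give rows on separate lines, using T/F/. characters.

Step 1: 4 trees catch fire, 1 burn out
  TTTTTT
  TT.TTT
  TTTTTT
  TTTFTT
  TTF.FT
  TT.FTT
Step 2: 6 trees catch fire, 4 burn out
  TTTTTT
  TT.TTT
  TTTFTT
  TTF.FT
  TF...F
  TT..FT
Step 3: 8 trees catch fire, 6 burn out
  TTTTTT
  TT.FTT
  TTF.FT
  TF...F
  F.....
  TF...F
Step 4: 6 trees catch fire, 8 burn out
  TTTFTT
  TT..FT
  TF...F
  F.....
  ......
  F.....

TTTFTT
TT..FT
TF...F
F.....
......
F.....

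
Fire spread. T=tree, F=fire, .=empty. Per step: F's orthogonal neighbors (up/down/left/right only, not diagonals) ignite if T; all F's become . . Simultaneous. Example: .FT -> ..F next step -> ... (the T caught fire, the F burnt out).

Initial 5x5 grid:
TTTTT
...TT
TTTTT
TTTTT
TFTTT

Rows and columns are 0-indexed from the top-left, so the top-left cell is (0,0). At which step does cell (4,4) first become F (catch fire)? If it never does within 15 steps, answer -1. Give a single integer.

Step 1: cell (4,4)='T' (+3 fires, +1 burnt)
Step 2: cell (4,4)='T' (+4 fires, +3 burnt)
Step 3: cell (4,4)='F' (+4 fires, +4 burnt)
  -> target ignites at step 3
Step 4: cell (4,4)='.' (+2 fires, +4 burnt)
Step 5: cell (4,4)='.' (+2 fires, +2 burnt)
Step 6: cell (4,4)='.' (+2 fires, +2 burnt)
Step 7: cell (4,4)='.' (+2 fires, +2 burnt)
Step 8: cell (4,4)='.' (+1 fires, +2 burnt)
Step 9: cell (4,4)='.' (+1 fires, +1 burnt)
Step 10: cell (4,4)='.' (+0 fires, +1 burnt)
  fire out at step 10

3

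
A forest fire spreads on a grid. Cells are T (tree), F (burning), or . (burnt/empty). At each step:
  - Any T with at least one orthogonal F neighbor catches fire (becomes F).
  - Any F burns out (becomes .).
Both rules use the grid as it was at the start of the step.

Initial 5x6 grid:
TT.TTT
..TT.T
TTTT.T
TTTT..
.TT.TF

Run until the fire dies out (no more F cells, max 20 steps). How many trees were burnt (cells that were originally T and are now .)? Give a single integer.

Answer: 1

Derivation:
Step 1: +1 fires, +1 burnt (F count now 1)
Step 2: +0 fires, +1 burnt (F count now 0)
Fire out after step 2
Initially T: 20, now '.': 11
Total burnt (originally-T cells now '.'): 1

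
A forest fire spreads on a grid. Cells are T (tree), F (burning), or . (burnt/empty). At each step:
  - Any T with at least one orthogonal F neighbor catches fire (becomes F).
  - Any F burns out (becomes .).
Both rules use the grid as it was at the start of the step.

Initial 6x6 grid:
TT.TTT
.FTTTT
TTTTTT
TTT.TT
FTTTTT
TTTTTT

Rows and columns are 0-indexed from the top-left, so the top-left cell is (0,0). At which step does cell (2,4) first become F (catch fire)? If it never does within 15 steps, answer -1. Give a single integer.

Step 1: cell (2,4)='T' (+6 fires, +2 burnt)
Step 2: cell (2,4)='T' (+7 fires, +6 burnt)
Step 3: cell (2,4)='T' (+6 fires, +7 burnt)
Step 4: cell (2,4)='F' (+5 fires, +6 burnt)
  -> target ignites at step 4
Step 5: cell (2,4)='.' (+5 fires, +5 burnt)
Step 6: cell (2,4)='.' (+2 fires, +5 burnt)
Step 7: cell (2,4)='.' (+0 fires, +2 burnt)
  fire out at step 7

4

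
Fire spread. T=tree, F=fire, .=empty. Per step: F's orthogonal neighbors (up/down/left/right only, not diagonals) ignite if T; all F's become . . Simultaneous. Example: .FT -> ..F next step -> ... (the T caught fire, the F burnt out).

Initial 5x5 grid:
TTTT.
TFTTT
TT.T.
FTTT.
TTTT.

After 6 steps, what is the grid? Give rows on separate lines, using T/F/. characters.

Step 1: 7 trees catch fire, 2 burn out
  TFTT.
  F.FTT
  FF.T.
  .FTT.
  FTTT.
Step 2: 5 trees catch fire, 7 burn out
  F.FT.
  ...FT
  ...T.
  ..FT.
  .FTT.
Step 3: 5 trees catch fire, 5 burn out
  ...F.
  ....F
  ...F.
  ...F.
  ..FT.
Step 4: 1 trees catch fire, 5 burn out
  .....
  .....
  .....
  .....
  ...F.
Step 5: 0 trees catch fire, 1 burn out
  .....
  .....
  .....
  .....
  .....
Step 6: 0 trees catch fire, 0 burn out
  .....
  .....
  .....
  .....
  .....

.....
.....
.....
.....
.....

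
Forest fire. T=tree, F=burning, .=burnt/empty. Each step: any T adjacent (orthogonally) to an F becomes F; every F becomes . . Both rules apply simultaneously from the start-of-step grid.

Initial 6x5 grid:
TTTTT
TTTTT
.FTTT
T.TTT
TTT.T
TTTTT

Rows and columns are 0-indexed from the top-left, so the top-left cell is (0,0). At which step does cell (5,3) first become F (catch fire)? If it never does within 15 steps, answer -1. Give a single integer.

Step 1: cell (5,3)='T' (+2 fires, +1 burnt)
Step 2: cell (5,3)='T' (+5 fires, +2 burnt)
Step 3: cell (5,3)='T' (+6 fires, +5 burnt)
Step 4: cell (5,3)='T' (+5 fires, +6 burnt)
Step 5: cell (5,3)='F' (+5 fires, +5 burnt)
  -> target ignites at step 5
Step 6: cell (5,3)='.' (+3 fires, +5 burnt)
Step 7: cell (5,3)='.' (+0 fires, +3 burnt)
  fire out at step 7

5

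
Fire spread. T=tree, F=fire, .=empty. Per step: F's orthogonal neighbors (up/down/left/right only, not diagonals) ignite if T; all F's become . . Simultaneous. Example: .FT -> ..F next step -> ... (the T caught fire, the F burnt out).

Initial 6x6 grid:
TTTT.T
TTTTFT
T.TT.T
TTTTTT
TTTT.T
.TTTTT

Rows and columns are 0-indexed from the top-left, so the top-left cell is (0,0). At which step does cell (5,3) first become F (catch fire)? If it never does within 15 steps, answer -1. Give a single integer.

Step 1: cell (5,3)='T' (+2 fires, +1 burnt)
Step 2: cell (5,3)='T' (+5 fires, +2 burnt)
Step 3: cell (5,3)='T' (+5 fires, +5 burnt)
Step 4: cell (5,3)='T' (+6 fires, +5 burnt)
Step 5: cell (5,3)='F' (+6 fires, +6 burnt)
  -> target ignites at step 5
Step 6: cell (5,3)='.' (+4 fires, +6 burnt)
Step 7: cell (5,3)='.' (+2 fires, +4 burnt)
Step 8: cell (5,3)='.' (+0 fires, +2 burnt)
  fire out at step 8

5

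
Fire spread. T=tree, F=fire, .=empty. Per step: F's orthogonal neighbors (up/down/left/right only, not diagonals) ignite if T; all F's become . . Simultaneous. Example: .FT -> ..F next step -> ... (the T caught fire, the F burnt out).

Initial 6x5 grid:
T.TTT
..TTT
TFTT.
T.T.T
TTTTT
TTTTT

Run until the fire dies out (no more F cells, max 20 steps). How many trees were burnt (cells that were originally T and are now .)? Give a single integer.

Step 1: +2 fires, +1 burnt (F count now 2)
Step 2: +4 fires, +2 burnt (F count now 4)
Step 3: +4 fires, +4 burnt (F count now 4)
Step 4: +6 fires, +4 burnt (F count now 6)
Step 5: +4 fires, +6 burnt (F count now 4)
Step 6: +2 fires, +4 burnt (F count now 2)
Step 7: +0 fires, +2 burnt (F count now 0)
Fire out after step 7
Initially T: 23, now '.': 29
Total burnt (originally-T cells now '.'): 22

Answer: 22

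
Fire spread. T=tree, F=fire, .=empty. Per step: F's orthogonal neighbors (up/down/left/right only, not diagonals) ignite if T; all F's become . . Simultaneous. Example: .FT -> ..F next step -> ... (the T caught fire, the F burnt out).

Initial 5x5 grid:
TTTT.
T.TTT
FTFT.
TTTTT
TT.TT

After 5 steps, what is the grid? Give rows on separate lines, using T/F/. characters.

Step 1: 6 trees catch fire, 2 burn out
  TTTT.
  F.FTT
  .F.F.
  FTFTT
  TT.TT
Step 2: 6 trees catch fire, 6 burn out
  FTFT.
  ...FT
  .....
  .F.FT
  FT.TT
Step 3: 6 trees catch fire, 6 burn out
  .F.F.
  ....F
  .....
  ....F
  .F.FT
Step 4: 1 trees catch fire, 6 burn out
  .....
  .....
  .....
  .....
  ....F
Step 5: 0 trees catch fire, 1 burn out
  .....
  .....
  .....
  .....
  .....

.....
.....
.....
.....
.....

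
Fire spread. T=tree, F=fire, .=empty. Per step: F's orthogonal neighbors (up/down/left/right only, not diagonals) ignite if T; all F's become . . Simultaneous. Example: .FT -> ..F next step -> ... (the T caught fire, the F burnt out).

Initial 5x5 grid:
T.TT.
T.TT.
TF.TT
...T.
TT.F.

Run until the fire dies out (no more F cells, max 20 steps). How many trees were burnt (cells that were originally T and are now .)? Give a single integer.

Step 1: +2 fires, +2 burnt (F count now 2)
Step 2: +2 fires, +2 burnt (F count now 2)
Step 3: +3 fires, +2 burnt (F count now 3)
Step 4: +2 fires, +3 burnt (F count now 2)
Step 5: +1 fires, +2 burnt (F count now 1)
Step 6: +0 fires, +1 burnt (F count now 0)
Fire out after step 6
Initially T: 12, now '.': 23
Total burnt (originally-T cells now '.'): 10

Answer: 10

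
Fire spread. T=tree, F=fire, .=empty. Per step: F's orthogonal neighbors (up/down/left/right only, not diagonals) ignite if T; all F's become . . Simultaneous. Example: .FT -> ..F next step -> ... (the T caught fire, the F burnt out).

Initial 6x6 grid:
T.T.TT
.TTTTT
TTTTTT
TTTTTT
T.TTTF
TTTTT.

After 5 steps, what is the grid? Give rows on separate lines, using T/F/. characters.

Step 1: 2 trees catch fire, 1 burn out
  T.T.TT
  .TTTTT
  TTTTTT
  TTTTTF
  T.TTF.
  TTTTT.
Step 2: 4 trees catch fire, 2 burn out
  T.T.TT
  .TTTTT
  TTTTTF
  TTTTF.
  T.TF..
  TTTTF.
Step 3: 5 trees catch fire, 4 burn out
  T.T.TT
  .TTTTF
  TTTTF.
  TTTF..
  T.F...
  TTTF..
Step 4: 5 trees catch fire, 5 burn out
  T.T.TF
  .TTTF.
  TTTF..
  TTF...
  T.....
  TTF...
Step 5: 5 trees catch fire, 5 burn out
  T.T.F.
  .TTF..
  TTF...
  TF....
  T.....
  TF....

T.T.F.
.TTF..
TTF...
TF....
T.....
TF....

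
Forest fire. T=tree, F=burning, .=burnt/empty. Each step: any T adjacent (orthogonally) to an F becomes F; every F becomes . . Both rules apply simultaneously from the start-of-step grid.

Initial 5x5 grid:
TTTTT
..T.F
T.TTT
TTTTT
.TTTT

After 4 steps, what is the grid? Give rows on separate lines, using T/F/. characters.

Step 1: 2 trees catch fire, 1 burn out
  TTTTF
  ..T..
  T.TTF
  TTTTT
  .TTTT
Step 2: 3 trees catch fire, 2 burn out
  TTTF.
  ..T..
  T.TF.
  TTTTF
  .TTTT
Step 3: 4 trees catch fire, 3 burn out
  TTF..
  ..T..
  T.F..
  TTTF.
  .TTTF
Step 4: 4 trees catch fire, 4 burn out
  TF...
  ..F..
  T....
  TTF..
  .TTF.

TF...
..F..
T....
TTF..
.TTF.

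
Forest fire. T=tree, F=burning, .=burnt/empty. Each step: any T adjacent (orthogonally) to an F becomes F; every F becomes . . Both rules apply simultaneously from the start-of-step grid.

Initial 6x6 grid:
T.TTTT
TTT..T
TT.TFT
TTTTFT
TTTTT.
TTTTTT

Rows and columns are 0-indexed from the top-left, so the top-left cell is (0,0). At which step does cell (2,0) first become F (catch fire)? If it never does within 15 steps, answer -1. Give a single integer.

Step 1: cell (2,0)='T' (+5 fires, +2 burnt)
Step 2: cell (2,0)='T' (+4 fires, +5 burnt)
Step 3: cell (2,0)='T' (+5 fires, +4 burnt)
Step 4: cell (2,0)='T' (+5 fires, +5 burnt)
Step 5: cell (2,0)='F' (+5 fires, +5 burnt)
  -> target ignites at step 5
Step 6: cell (2,0)='.' (+4 fires, +5 burnt)
Step 7: cell (2,0)='.' (+1 fires, +4 burnt)
Step 8: cell (2,0)='.' (+0 fires, +1 burnt)
  fire out at step 8

5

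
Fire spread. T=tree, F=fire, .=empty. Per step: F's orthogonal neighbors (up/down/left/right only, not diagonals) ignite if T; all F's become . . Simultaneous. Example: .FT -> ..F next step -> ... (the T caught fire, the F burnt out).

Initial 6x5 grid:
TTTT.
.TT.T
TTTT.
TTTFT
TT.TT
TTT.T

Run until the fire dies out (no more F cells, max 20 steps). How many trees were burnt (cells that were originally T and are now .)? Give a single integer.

Step 1: +4 fires, +1 burnt (F count now 4)
Step 2: +3 fires, +4 burnt (F count now 3)
Step 3: +5 fires, +3 burnt (F count now 5)
Step 4: +5 fires, +5 burnt (F count now 5)
Step 5: +4 fires, +5 burnt (F count now 4)
Step 6: +1 fires, +4 burnt (F count now 1)
Step 7: +0 fires, +1 burnt (F count now 0)
Fire out after step 7
Initially T: 23, now '.': 29
Total burnt (originally-T cells now '.'): 22

Answer: 22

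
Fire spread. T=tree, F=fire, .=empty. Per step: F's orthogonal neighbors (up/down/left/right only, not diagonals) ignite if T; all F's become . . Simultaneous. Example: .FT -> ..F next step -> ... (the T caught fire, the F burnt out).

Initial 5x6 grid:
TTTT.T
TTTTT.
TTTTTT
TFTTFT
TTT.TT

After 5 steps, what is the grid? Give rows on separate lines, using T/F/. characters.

Step 1: 8 trees catch fire, 2 burn out
  TTTT.T
  TTTTT.
  TFTTFT
  F.FF.F
  TFT.FT
Step 2: 9 trees catch fire, 8 burn out
  TTTT.T
  TFTTF.
  F.FF.F
  ......
  F.F..F
Step 3: 4 trees catch fire, 9 burn out
  TFTT.T
  F.FF..
  ......
  ......
  ......
Step 4: 3 trees catch fire, 4 burn out
  F.FF.T
  ......
  ......
  ......
  ......
Step 5: 0 trees catch fire, 3 burn out
  .....T
  ......
  ......
  ......
  ......

.....T
......
......
......
......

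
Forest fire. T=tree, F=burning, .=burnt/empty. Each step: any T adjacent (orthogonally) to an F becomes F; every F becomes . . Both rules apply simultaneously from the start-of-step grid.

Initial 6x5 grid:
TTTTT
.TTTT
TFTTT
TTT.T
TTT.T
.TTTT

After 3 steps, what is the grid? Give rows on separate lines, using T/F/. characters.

Step 1: 4 trees catch fire, 1 burn out
  TTTTT
  .FTTT
  F.FTT
  TFT.T
  TTT.T
  .TTTT
Step 2: 6 trees catch fire, 4 burn out
  TFTTT
  ..FTT
  ...FT
  F.F.T
  TFT.T
  .TTTT
Step 3: 7 trees catch fire, 6 burn out
  F.FTT
  ...FT
  ....F
  ....T
  F.F.T
  .FTTT

F.FTT
...FT
....F
....T
F.F.T
.FTTT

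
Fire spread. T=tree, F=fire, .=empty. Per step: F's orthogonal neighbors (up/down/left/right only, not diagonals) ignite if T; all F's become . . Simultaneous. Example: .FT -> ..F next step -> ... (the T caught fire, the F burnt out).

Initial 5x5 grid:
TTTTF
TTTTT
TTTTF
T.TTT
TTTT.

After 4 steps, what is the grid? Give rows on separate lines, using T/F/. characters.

Step 1: 4 trees catch fire, 2 burn out
  TTTF.
  TTTTF
  TTTF.
  T.TTF
  TTTT.
Step 2: 4 trees catch fire, 4 burn out
  TTF..
  TTTF.
  TTF..
  T.TF.
  TTTT.
Step 3: 5 trees catch fire, 4 burn out
  TF...
  TTF..
  TF...
  T.F..
  TTTF.
Step 4: 4 trees catch fire, 5 burn out
  F....
  TF...
  F....
  T....
  TTF..

F....
TF...
F....
T....
TTF..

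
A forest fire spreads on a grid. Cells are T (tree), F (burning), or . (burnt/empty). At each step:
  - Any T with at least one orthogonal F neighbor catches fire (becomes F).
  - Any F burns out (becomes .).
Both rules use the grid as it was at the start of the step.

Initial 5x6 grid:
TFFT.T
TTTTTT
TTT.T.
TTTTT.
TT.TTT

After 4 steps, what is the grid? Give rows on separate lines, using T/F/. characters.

Step 1: 4 trees catch fire, 2 burn out
  F..F.T
  TFFTTT
  TTT.T.
  TTTTT.
  TT.TTT
Step 2: 4 trees catch fire, 4 burn out
  .....T
  F..FTT
  TFF.T.
  TTTTT.
  TT.TTT
Step 3: 4 trees catch fire, 4 burn out
  .....T
  ....FT
  F...T.
  TFFTT.
  TT.TTT
Step 4: 5 trees catch fire, 4 burn out
  .....T
  .....F
  ....F.
  F..FT.
  TF.TTT

.....T
.....F
....F.
F..FT.
TF.TTT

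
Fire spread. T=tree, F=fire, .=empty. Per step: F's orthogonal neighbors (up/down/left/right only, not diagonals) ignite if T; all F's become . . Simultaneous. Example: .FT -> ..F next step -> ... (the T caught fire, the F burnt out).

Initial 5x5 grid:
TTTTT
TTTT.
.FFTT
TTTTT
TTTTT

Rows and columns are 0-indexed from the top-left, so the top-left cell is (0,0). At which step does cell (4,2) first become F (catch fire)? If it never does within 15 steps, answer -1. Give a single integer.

Step 1: cell (4,2)='T' (+5 fires, +2 burnt)
Step 2: cell (4,2)='F' (+9 fires, +5 burnt)
  -> target ignites at step 2
Step 3: cell (4,2)='.' (+5 fires, +9 burnt)
Step 4: cell (4,2)='.' (+2 fires, +5 burnt)
Step 5: cell (4,2)='.' (+0 fires, +2 burnt)
  fire out at step 5

2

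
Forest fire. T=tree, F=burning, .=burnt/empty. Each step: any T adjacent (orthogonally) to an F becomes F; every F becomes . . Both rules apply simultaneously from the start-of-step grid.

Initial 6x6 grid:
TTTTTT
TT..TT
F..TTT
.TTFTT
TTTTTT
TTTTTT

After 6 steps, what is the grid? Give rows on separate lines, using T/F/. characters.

Step 1: 5 trees catch fire, 2 burn out
  TTTTTT
  FT..TT
  ...FTT
  .TF.FT
  TTTFTT
  TTTTTT
Step 2: 8 trees catch fire, 5 burn out
  FTTTTT
  .F..TT
  ....FT
  .F...F
  TTF.FT
  TTTFTT
Step 3: 7 trees catch fire, 8 burn out
  .FTTTT
  ....FT
  .....F
  ......
  TF...F
  TTF.FT
Step 4: 6 trees catch fire, 7 burn out
  ..FTFT
  .....F
  ......
  ......
  F.....
  TF...F
Step 5: 3 trees catch fire, 6 burn out
  ...F.F
  ......
  ......
  ......
  ......
  F.....
Step 6: 0 trees catch fire, 3 burn out
  ......
  ......
  ......
  ......
  ......
  ......

......
......
......
......
......
......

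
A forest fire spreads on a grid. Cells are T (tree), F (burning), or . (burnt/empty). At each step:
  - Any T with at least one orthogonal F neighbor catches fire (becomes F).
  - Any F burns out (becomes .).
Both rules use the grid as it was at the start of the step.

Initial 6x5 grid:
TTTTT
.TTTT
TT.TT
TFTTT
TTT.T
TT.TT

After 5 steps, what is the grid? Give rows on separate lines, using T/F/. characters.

Step 1: 4 trees catch fire, 1 burn out
  TTTTT
  .TTTT
  TF.TT
  F.FTT
  TFT.T
  TT.TT
Step 2: 6 trees catch fire, 4 burn out
  TTTTT
  .FTTT
  F..TT
  ...FT
  F.F.T
  TF.TT
Step 3: 5 trees catch fire, 6 burn out
  TFTTT
  ..FTT
  ...FT
  ....F
  ....T
  F..TT
Step 4: 5 trees catch fire, 5 burn out
  F.FTT
  ...FT
  ....F
  .....
  ....F
  ...TT
Step 5: 3 trees catch fire, 5 burn out
  ...FT
  ....F
  .....
  .....
  .....
  ...TF

...FT
....F
.....
.....
.....
...TF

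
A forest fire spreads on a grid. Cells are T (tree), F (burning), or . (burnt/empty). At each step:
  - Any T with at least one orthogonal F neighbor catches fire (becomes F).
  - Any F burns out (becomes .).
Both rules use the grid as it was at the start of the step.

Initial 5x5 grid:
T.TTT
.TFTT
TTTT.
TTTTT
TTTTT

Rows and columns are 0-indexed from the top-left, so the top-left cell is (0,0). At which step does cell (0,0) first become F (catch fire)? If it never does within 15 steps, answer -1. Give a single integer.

Step 1: cell (0,0)='T' (+4 fires, +1 burnt)
Step 2: cell (0,0)='T' (+5 fires, +4 burnt)
Step 3: cell (0,0)='T' (+5 fires, +5 burnt)
Step 4: cell (0,0)='T' (+4 fires, +5 burnt)
Step 5: cell (0,0)='T' (+2 fires, +4 burnt)
Step 6: cell (0,0)='T' (+0 fires, +2 burnt)
  fire out at step 6
Target never catches fire within 15 steps

-1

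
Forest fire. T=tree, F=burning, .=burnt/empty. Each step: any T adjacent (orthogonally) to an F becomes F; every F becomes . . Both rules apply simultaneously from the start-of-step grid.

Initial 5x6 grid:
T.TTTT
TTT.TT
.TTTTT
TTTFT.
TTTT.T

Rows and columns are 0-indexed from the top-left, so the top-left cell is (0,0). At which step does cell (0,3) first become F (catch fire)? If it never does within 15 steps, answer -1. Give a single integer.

Step 1: cell (0,3)='T' (+4 fires, +1 burnt)
Step 2: cell (0,3)='T' (+4 fires, +4 burnt)
Step 3: cell (0,3)='T' (+6 fires, +4 burnt)
Step 4: cell (0,3)='T' (+5 fires, +6 burnt)
Step 5: cell (0,3)='F' (+3 fires, +5 burnt)
  -> target ignites at step 5
Step 6: cell (0,3)='.' (+1 fires, +3 burnt)
Step 7: cell (0,3)='.' (+0 fires, +1 burnt)
  fire out at step 7

5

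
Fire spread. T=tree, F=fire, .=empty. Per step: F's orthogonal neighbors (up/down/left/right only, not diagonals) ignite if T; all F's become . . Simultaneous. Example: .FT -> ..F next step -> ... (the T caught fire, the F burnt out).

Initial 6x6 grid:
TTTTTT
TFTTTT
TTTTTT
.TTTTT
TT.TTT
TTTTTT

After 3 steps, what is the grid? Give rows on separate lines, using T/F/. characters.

Step 1: 4 trees catch fire, 1 burn out
  TFTTTT
  F.FTTT
  TFTTTT
  .TTTTT
  TT.TTT
  TTTTTT
Step 2: 6 trees catch fire, 4 burn out
  F.FTTT
  ...FTT
  F.FTTT
  .FTTTT
  TT.TTT
  TTTTTT
Step 3: 5 trees catch fire, 6 burn out
  ...FTT
  ....FT
  ...FTT
  ..FTTT
  TF.TTT
  TTTTTT

...FTT
....FT
...FTT
..FTTT
TF.TTT
TTTTTT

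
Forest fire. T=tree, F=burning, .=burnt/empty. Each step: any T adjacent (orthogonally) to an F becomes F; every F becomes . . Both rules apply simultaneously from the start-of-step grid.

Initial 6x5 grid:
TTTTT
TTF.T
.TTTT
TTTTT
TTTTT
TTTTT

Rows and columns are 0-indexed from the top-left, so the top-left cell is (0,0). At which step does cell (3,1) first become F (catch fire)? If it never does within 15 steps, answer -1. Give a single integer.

Step 1: cell (3,1)='T' (+3 fires, +1 burnt)
Step 2: cell (3,1)='T' (+6 fires, +3 burnt)
Step 3: cell (3,1)='F' (+6 fires, +6 burnt)
  -> target ignites at step 3
Step 4: cell (3,1)='.' (+6 fires, +6 burnt)
Step 5: cell (3,1)='.' (+4 fires, +6 burnt)
Step 6: cell (3,1)='.' (+2 fires, +4 burnt)
Step 7: cell (3,1)='.' (+0 fires, +2 burnt)
  fire out at step 7

3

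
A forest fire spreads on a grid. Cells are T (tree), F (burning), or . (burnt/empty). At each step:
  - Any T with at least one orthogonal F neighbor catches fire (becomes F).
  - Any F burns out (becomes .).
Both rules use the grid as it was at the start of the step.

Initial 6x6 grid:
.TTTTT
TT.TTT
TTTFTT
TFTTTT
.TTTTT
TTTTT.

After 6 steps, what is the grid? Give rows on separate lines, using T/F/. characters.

Step 1: 8 trees catch fire, 2 burn out
  .TTTTT
  TT.FTT
  TFF.FT
  F.FFTT
  .FTTTT
  TTTTT.
Step 2: 9 trees catch fire, 8 burn out
  .TTFTT
  TF..FT
  F....F
  ....FT
  ..FFTT
  TFTTT.
Step 3: 10 trees catch fire, 9 burn out
  .FF.FT
  F....F
  ......
  .....F
  ....FT
  F.FFT.
Step 4: 3 trees catch fire, 10 burn out
  .....F
  ......
  ......
  ......
  .....F
  ....F.
Step 5: 0 trees catch fire, 3 burn out
  ......
  ......
  ......
  ......
  ......
  ......
Step 6: 0 trees catch fire, 0 burn out
  ......
  ......
  ......
  ......
  ......
  ......

......
......
......
......
......
......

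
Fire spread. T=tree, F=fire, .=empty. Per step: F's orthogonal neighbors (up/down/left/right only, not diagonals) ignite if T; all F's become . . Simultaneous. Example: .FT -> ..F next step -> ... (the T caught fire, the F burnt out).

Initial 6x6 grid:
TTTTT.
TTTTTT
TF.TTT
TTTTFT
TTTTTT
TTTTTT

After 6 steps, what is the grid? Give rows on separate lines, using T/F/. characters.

Step 1: 7 trees catch fire, 2 burn out
  TTTTT.
  TFTTTT
  F..TFT
  TFTF.F
  TTTTFT
  TTTTTT
Step 2: 12 trees catch fire, 7 burn out
  TFTTT.
  F.FTFT
  ...F.F
  F.F...
  TFTF.F
  TTTTFT
Step 3: 10 trees catch fire, 12 burn out
  F.FTF.
  ...F.F
  ......
  ......
  F.F...
  TFTF.F
Step 4: 3 trees catch fire, 10 burn out
  ...F..
  ......
  ......
  ......
  ......
  F.F...
Step 5: 0 trees catch fire, 3 burn out
  ......
  ......
  ......
  ......
  ......
  ......
Step 6: 0 trees catch fire, 0 burn out
  ......
  ......
  ......
  ......
  ......
  ......

......
......
......
......
......
......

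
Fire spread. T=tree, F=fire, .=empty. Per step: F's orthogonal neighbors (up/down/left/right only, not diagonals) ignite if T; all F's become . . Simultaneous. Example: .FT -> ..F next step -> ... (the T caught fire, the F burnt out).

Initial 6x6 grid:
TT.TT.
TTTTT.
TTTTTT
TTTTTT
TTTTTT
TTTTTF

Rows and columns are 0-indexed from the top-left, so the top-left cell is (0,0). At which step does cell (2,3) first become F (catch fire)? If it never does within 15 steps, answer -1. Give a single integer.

Step 1: cell (2,3)='T' (+2 fires, +1 burnt)
Step 2: cell (2,3)='T' (+3 fires, +2 burnt)
Step 3: cell (2,3)='T' (+4 fires, +3 burnt)
Step 4: cell (2,3)='T' (+4 fires, +4 burnt)
Step 5: cell (2,3)='F' (+5 fires, +4 burnt)
  -> target ignites at step 5
Step 6: cell (2,3)='.' (+5 fires, +5 burnt)
Step 7: cell (2,3)='.' (+4 fires, +5 burnt)
Step 8: cell (2,3)='.' (+2 fires, +4 burnt)
Step 9: cell (2,3)='.' (+2 fires, +2 burnt)
Step 10: cell (2,3)='.' (+1 fires, +2 burnt)
Step 11: cell (2,3)='.' (+0 fires, +1 burnt)
  fire out at step 11

5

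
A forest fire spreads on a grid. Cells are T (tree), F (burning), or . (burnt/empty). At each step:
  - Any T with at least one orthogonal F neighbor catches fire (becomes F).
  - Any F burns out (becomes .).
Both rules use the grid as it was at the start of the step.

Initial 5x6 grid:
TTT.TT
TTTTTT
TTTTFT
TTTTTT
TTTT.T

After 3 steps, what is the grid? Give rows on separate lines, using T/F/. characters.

Step 1: 4 trees catch fire, 1 burn out
  TTT.TT
  TTTTFT
  TTTF.F
  TTTTFT
  TTTT.T
Step 2: 6 trees catch fire, 4 burn out
  TTT.FT
  TTTF.F
  TTF...
  TTTF.F
  TTTT.T
Step 3: 6 trees catch fire, 6 burn out
  TTT..F
  TTF...
  TF....
  TTF...
  TTTF.F

TTT..F
TTF...
TF....
TTF...
TTTF.F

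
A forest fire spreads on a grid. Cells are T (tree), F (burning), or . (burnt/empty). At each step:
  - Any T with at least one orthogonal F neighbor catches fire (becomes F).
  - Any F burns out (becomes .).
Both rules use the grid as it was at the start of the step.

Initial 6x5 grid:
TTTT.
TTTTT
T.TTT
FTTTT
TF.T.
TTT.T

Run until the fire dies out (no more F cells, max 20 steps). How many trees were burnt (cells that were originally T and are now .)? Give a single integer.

Answer: 22

Derivation:
Step 1: +4 fires, +2 burnt (F count now 4)
Step 2: +4 fires, +4 burnt (F count now 4)
Step 3: +4 fires, +4 burnt (F count now 4)
Step 4: +5 fires, +4 burnt (F count now 5)
Step 5: +3 fires, +5 burnt (F count now 3)
Step 6: +2 fires, +3 burnt (F count now 2)
Step 7: +0 fires, +2 burnt (F count now 0)
Fire out after step 7
Initially T: 23, now '.': 29
Total burnt (originally-T cells now '.'): 22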